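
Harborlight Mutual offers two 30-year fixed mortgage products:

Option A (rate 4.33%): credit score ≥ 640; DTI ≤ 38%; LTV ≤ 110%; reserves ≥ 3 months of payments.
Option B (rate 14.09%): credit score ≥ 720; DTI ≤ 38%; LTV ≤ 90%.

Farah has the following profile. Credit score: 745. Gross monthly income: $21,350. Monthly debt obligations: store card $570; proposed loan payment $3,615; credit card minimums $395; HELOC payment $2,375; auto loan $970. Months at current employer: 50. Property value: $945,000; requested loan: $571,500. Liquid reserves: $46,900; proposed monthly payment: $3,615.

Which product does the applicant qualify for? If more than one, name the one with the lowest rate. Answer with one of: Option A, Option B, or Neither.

Option A

Total debts = (570 + 3,615 + 395 + 2,375 + 970) = 7,925; DTI = 7,925/21,350 = 37.1%.
LTV = 571,500/945,000 = 60.5%.
Reserves = 46,900/3,615 = 13.0 months.
Option A: score 745 ≥ 640; DTI 37.1% ≤ 38%; LTV 60.5% ≤ 110%; reserves 13.0 ≥ 3 mo → qualifies.
Option B: score 745 ≥ 720; DTI 37.1% ≤ 38%; LTV 60.5% ≤ 90% → qualifies.
Qualifying: Option A, Option B. Lowest rate is 4.33% → Option A.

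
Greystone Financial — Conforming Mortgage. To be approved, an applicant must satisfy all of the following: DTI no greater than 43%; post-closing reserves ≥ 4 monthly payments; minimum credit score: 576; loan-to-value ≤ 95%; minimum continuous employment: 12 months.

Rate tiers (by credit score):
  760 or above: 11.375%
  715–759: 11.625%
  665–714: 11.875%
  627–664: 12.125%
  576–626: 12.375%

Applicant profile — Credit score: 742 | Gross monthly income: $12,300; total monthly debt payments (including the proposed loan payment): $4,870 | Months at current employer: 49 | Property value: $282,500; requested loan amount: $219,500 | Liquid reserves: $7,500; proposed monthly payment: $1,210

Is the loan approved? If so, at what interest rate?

Approved at 11.625%

Credit score 742 ≥ 576 (meets minimum)
Liquid reserves cover 7,500/1,210 = 6.2 months — ≥ 4 required
Employment 49 ≥ 12 months
LTV = 219,500/282,500 = 77.7% ≤ 95%
DTI = 4,870/12,300 = 39.6% ≤ 43%
All requirements met. Score 742 falls in the 715–759 tier → 11.625%.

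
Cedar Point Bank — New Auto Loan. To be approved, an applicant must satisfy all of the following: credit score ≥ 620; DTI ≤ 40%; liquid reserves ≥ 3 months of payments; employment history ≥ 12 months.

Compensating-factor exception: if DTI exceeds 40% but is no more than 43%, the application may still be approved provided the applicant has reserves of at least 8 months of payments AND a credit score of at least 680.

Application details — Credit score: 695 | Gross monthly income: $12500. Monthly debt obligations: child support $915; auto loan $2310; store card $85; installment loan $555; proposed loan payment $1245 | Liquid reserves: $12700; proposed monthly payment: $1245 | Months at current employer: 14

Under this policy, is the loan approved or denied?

Credit score 695 ≥ 620 (meets base)
Total debts = (915 + 2,310 + 85 + 555 + 1,245) = 5,110. DTI = 5,110/12,500 = 40.9% > 40% — standard DTI limit exceeded.
Liquid reserves cover 12,700/1,245 = 10.2 months — ≥ 3 required
Employment 14 ≥ 12 months
DTI 40.9% is within the 40%–43% exception band; checking compensating factors.
Override check — reserves: 10.2 mo (ok); score: 695 (ok).
Both compensating conditions met → exception applies.

Approved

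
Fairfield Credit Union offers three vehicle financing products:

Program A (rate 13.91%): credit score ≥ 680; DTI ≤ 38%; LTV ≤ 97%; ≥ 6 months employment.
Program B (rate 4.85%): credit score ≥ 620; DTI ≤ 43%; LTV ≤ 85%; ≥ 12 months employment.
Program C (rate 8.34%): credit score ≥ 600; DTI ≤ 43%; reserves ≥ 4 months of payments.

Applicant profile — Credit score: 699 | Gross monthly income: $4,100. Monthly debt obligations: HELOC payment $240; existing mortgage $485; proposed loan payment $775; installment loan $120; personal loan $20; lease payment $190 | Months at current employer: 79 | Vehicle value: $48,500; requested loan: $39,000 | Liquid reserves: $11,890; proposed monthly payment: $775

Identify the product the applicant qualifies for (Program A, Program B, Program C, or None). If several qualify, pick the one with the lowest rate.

Total debts = (240 + 485 + 775 + 120 + 20 + 190) = 1,830; DTI = 1,830/4,100 = 44.6%.
LTV = 39,000/48,500 = 80.4%.
Reserves = 11,890/775 = 15.3 months.
Program A: score 699 ≥ 680; DTI 44.6% > 38%; LTV 80.4% ≤ 97%; employment 79 ≥ 6 mo → does not qualify.
Program B: score 699 ≥ 620; DTI 44.6% > 43%; LTV 80.4% ≤ 85%; employment 79 ≥ 12 mo → does not qualify.
Program C: score 699 ≥ 600; DTI 44.6% > 43%; reserves 15.3 ≥ 4 mo → does not qualify.

None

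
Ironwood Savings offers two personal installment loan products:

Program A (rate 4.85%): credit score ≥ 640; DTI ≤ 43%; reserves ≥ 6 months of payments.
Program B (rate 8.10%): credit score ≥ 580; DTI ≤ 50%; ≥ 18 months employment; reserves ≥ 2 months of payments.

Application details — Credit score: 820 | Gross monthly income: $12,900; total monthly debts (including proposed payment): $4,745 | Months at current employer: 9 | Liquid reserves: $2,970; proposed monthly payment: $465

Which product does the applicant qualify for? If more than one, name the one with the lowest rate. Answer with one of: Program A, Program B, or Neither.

Program A

DTI = 4,745/12,900 = 36.8%.
Reserves = 2,970/465 = 6.4 months.
Program A: score 820 ≥ 640; DTI 36.8% ≤ 43%; reserves 6.4 ≥ 6 mo → qualifies.
Program B: score 820 ≥ 580; DTI 36.8% ≤ 50%; employment 9 < 18 mo; reserves 6.4 ≥ 2 mo → does not qualify.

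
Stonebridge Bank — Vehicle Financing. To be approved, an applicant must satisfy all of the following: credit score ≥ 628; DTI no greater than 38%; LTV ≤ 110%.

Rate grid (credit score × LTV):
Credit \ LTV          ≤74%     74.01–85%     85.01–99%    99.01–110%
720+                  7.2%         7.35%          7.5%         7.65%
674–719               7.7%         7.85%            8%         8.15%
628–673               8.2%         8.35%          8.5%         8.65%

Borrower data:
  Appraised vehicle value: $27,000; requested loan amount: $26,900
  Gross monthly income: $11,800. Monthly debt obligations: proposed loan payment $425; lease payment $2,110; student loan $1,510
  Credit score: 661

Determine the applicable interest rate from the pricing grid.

8.65%

Credit score 661 ≥ 628; Total monthly debts = (425 + 2,110 + 1,510) = 4,045. Debt-to-income = 4,045/11,800 = 34.3% — meets 38% limit
Loan-to-value = 26,900/27,000 = 99.6% — pass (110% max)
Credit 661 → row 628–673; LTV 99.6% → column 99.01–110%. Grid cell → 8.65%.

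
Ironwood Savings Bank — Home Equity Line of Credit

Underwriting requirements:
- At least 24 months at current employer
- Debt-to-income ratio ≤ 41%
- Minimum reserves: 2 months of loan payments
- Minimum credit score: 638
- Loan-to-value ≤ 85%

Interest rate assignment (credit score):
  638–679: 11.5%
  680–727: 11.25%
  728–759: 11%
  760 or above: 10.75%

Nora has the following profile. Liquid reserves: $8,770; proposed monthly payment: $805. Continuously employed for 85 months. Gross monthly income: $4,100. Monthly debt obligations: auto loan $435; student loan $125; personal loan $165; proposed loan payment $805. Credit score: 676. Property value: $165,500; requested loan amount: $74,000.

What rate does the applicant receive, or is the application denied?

Credit score 676 ≥ 638 (meets minimum)
Liquid reserves cover 8,770/805 = 10.9 months — ≥ 2 required
Total monthly debts = (435 + 125 + 165 + 805) = 1,530. DTI: 1,530 ÷ 4,100 = 37.3%, within the 41% cap
LTV = 74,000/165,500 = 44.7% ≤ 85%
Employment 85 ≥ 24 months
All requirements met. Score 676 falls in the 638–679 tier → 11.5%.

Approved at 11.5%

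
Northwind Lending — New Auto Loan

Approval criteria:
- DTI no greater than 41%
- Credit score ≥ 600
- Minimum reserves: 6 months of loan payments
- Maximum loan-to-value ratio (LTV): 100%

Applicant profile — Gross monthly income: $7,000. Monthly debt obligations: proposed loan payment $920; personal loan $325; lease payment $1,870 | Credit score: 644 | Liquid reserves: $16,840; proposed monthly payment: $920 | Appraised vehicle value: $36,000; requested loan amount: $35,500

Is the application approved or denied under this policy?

Denied

Total monthly debts = (920 + 325 + 1,870) = 3,115. Debt-to-income = 3,115/7,000 = 44.5% — over 41% limit
Credit score 644 ≥ 600 (meets)
Liquid reserves cover 16,840/920 = 18.3 months — ≥ 6 required
LTV = 35,500/36,000 = 98.6% ≤ 100%
Fails on DTI.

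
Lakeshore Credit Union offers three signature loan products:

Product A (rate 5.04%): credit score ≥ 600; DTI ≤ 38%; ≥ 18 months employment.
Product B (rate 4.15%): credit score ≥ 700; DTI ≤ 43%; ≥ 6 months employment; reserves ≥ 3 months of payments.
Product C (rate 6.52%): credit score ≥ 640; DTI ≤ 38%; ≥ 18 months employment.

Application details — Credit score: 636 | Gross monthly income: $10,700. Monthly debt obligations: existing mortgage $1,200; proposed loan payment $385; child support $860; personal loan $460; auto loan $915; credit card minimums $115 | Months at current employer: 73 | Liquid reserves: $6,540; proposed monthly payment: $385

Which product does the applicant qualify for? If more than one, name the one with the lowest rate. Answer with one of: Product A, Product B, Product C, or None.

Product A

Total debts = (1,200 + 385 + 860 + 460 + 915 + 115) = 3,935; DTI = 3,935/10,700 = 36.8%.
Reserves = 6,540/385 = 17.0 months.
Product A: score 636 ≥ 600; DTI 36.8% ≤ 38%; employment 73 ≥ 18 mo → qualifies.
Product B: score 636 < 700; DTI 36.8% ≤ 43%; employment 73 ≥ 6 mo; reserves 17.0 ≥ 3 mo → does not qualify.
Product C: score 636 < 640; DTI 36.8% ≤ 38%; employment 73 ≥ 18 mo → does not qualify.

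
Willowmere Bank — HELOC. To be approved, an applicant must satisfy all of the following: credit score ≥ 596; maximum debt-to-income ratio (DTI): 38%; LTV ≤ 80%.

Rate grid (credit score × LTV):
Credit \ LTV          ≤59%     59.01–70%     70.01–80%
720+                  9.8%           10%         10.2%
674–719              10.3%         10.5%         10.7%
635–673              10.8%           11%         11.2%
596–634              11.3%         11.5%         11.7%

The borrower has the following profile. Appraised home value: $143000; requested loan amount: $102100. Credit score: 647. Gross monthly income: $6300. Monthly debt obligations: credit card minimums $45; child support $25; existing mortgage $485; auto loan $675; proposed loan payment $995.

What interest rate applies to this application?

Credit score 647 ≥ 596; Total monthly debts = (45 + 25 + 485 + 675 + 995) = 2,225. Debt-to-income = 2,225/6,300 = 35.3% — meets 38% limit
Loan-to-value = 102,100/143,000 = 71.4% — pass (80% max)
Credit 647 → row 635–673; LTV 71.4% → column 70.01–80%. Grid cell → 11.2%.

11.2%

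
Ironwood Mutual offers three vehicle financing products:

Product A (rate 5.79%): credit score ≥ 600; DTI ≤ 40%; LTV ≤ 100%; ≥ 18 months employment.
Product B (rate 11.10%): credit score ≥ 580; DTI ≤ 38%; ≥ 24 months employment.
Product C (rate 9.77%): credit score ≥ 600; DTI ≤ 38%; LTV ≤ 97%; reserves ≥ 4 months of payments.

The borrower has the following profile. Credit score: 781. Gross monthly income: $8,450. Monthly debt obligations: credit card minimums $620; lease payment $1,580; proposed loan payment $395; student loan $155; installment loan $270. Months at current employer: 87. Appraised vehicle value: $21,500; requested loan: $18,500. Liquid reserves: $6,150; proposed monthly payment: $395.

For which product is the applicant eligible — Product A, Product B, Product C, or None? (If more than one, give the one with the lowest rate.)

Product A

Total debts = (620 + 1,580 + 395 + 155 + 270) = 3,020; DTI = 3,020/8,450 = 35.7%.
LTV = 18,500/21,500 = 86%.
Reserves = 6,150/395 = 15.6 months.
Product A: score 781 ≥ 600; DTI 35.7% ≤ 40%; LTV 86% ≤ 100%; employment 87 ≥ 18 mo → qualifies.
Product B: score 781 ≥ 580; DTI 35.7% ≤ 38%; employment 87 ≥ 24 mo → qualifies.
Product C: score 781 ≥ 600; DTI 35.7% ≤ 38%; LTV 86% ≤ 97%; reserves 15.6 ≥ 4 mo → qualifies.
Qualifying: Product A, Product B, Product C. Lowest rate is 5.79% → Product A.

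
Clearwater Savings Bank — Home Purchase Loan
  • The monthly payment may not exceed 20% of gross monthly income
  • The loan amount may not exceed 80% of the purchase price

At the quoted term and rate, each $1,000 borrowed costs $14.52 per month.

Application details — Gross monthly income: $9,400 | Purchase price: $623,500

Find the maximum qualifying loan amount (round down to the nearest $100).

$129,400

Payment cap: 20% × $9,400 = $1,880/month.
At $14.52 per $1,000, that supports 1,880/14.52 × 1,000 ≈ $129,476 → $129,400.
LTV cap: 80% × $623,500 = $498,800 → $498,800.
Binding constraint: payment-to-income.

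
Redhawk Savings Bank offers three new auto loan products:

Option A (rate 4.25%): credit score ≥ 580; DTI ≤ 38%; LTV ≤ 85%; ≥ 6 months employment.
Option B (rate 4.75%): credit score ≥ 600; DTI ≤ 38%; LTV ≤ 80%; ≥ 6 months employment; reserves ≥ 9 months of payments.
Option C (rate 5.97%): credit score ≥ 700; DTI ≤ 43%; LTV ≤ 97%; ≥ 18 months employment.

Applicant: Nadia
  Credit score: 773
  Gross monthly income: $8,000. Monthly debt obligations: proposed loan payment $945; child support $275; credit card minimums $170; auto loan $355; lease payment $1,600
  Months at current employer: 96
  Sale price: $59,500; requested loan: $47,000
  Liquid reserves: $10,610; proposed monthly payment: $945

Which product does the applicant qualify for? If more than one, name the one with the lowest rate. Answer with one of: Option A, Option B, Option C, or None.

Total debts = (945 + 275 + 170 + 355 + 1,600) = 3,345; DTI = 3,345/8,000 = 41.8%.
LTV = 47,000/59,500 = 79%.
Reserves = 10,610/945 = 11.2 months.
Option A: score 773 ≥ 580; DTI 41.8% > 38%; LTV 79% ≤ 85%; employment 96 ≥ 6 mo → does not qualify.
Option B: score 773 ≥ 600; DTI 41.8% > 38%; LTV 79% ≤ 80%; employment 96 ≥ 6 mo; reserves 11.2 ≥ 9 mo → does not qualify.
Option C: score 773 ≥ 700; DTI 41.8% ≤ 43%; LTV 79% ≤ 97%; employment 96 ≥ 18 mo → qualifies.

Option C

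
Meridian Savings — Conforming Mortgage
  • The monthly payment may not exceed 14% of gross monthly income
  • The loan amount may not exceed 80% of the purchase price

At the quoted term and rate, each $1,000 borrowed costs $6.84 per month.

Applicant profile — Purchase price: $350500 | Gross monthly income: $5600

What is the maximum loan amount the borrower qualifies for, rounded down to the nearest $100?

$114,600

Payment cap: 14% × $5,600 = $784/month.
At $6.84 per $1,000, that supports 784/6.84 × 1,000 ≈ $114,619 → $114,600.
LTV cap: 80% × $350,500 = $280,400 → $280,400.
Binding constraint: payment-to-income.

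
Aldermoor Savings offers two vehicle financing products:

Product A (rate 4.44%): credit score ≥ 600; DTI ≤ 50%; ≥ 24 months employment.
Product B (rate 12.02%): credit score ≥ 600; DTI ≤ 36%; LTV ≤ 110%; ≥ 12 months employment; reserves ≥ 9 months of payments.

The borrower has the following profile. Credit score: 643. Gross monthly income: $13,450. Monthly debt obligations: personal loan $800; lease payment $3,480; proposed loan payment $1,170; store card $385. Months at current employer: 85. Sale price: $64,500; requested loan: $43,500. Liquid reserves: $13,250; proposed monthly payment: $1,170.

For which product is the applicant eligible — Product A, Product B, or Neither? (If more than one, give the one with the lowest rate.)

Total debts = (800 + 3,480 + 1,170 + 385) = 5,835; DTI = 5,835/13,450 = 43.4%.
LTV = 43,500/64,500 = 67.4%.
Reserves = 13,250/1,170 = 11.3 months.
Product A: score 643 ≥ 600; DTI 43.4% ≤ 50%; employment 85 ≥ 24 mo → qualifies.
Product B: score 643 ≥ 600; DTI 43.4% > 36%; LTV 67.4% ≤ 110%; employment 85 ≥ 12 mo; reserves 11.3 ≥ 9 mo → does not qualify.

Product A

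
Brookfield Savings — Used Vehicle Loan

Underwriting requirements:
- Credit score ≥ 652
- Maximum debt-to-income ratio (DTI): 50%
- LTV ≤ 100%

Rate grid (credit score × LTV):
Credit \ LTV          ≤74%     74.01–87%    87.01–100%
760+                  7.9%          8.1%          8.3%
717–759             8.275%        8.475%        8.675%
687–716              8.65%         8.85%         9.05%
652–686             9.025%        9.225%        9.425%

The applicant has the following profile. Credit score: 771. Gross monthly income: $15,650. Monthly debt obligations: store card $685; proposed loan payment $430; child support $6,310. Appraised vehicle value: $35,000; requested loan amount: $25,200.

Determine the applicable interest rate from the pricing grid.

Credit score 771 ≥ 652; Total monthly debts = (685 + 430 + 6,310) = 7,425. Debt-to-income = 7,425/15,650 = 47.4% — meets 50% limit
LTV: 25,200 ÷ 35,000 = 72%, within 100% cap
Row: 771 falls in 760+. Column: 72% falls in ≤74%. Rate = 7.9%.

7.9%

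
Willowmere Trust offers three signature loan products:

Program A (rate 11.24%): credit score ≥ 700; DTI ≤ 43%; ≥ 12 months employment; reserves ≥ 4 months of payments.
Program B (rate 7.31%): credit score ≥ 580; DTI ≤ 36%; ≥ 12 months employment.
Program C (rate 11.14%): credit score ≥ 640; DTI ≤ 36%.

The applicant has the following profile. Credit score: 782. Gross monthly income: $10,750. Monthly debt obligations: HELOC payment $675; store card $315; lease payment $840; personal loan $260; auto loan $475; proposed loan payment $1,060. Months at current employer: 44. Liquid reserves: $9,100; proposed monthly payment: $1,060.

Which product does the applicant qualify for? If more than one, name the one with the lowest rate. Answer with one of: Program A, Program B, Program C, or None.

Total debts = (675 + 315 + 840 + 260 + 475 + 1,060) = 3,625; DTI = 3,625/10,750 = 33.7%.
Reserves = 9,100/1,060 = 8.6 months.
Program A: score 782 ≥ 700; DTI 33.7% ≤ 43%; employment 44 ≥ 12 mo; reserves 8.6 ≥ 4 mo → qualifies.
Program B: score 782 ≥ 580; DTI 33.7% ≤ 36%; employment 44 ≥ 12 mo → qualifies.
Program C: score 782 ≥ 640; DTI 33.7% ≤ 36% → qualifies.
Qualifying: Program A, Program B, Program C. Lowest rate is 7.31% → Program B.

Program B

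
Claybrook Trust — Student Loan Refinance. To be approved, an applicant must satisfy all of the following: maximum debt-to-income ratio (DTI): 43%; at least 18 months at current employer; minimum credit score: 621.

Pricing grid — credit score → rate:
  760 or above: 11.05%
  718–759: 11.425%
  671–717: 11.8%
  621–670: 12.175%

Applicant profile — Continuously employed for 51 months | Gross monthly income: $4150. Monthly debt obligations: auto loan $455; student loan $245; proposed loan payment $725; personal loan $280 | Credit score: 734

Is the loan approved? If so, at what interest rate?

Approved at 11.425%

Credit score 734 ≥ 621 (meets minimum)
Total monthly debts = (455 + 245 + 725 + 280) = 1,705. Debt-to-income = 1,705/4,150 = 41.1% — meets 43% limit
Employment 51 ≥ 18 months
All requirements met. Score 734 falls in the 718–759 tier → 11.425%.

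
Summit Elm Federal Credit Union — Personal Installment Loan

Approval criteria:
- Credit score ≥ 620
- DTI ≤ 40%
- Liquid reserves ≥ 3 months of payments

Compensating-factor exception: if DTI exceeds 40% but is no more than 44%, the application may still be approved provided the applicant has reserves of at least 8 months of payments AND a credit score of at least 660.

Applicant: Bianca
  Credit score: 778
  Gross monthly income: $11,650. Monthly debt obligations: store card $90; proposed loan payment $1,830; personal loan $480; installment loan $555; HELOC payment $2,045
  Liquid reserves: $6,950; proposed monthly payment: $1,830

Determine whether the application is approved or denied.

Denied

Credit score 778 ≥ 620 (meets base)
Total debts = (90 + 1,830 + 480 + 555 + 2,045) = 5,000. DTI = 5,000/11,650 = 42.9% > 40% — standard DTI limit exceeded.
Reserves = 6,950/1,830 = 3.8 months ≥ 3
DTI 42.9% is within the 40%–44% exception band; checking compensating factors.
Override check — reserves: 3.8 mo (short of 8); score: 778 (ok).
Compensating-factor requirement not fully met.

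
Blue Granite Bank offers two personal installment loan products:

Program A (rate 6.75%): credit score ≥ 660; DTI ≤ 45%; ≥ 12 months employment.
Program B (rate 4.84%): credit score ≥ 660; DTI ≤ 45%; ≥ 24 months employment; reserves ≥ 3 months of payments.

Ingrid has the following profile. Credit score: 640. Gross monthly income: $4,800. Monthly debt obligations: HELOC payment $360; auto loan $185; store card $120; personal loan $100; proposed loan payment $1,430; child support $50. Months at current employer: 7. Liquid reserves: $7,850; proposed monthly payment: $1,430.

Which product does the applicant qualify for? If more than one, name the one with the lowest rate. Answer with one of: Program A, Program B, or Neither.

Neither

Total debts = (360 + 185 + 120 + 100 + 1,430 + 50) = 2,245; DTI = 2,245/4,800 = 46.8%.
Reserves = 7,850/1,430 = 5.5 months.
Program A: score 640 < 660; DTI 46.8% > 45%; employment 7 < 12 mo → does not qualify.
Program B: score 640 < 660; DTI 46.8% > 45%; employment 7 < 24 mo; reserves 5.5 ≥ 3 mo → does not qualify.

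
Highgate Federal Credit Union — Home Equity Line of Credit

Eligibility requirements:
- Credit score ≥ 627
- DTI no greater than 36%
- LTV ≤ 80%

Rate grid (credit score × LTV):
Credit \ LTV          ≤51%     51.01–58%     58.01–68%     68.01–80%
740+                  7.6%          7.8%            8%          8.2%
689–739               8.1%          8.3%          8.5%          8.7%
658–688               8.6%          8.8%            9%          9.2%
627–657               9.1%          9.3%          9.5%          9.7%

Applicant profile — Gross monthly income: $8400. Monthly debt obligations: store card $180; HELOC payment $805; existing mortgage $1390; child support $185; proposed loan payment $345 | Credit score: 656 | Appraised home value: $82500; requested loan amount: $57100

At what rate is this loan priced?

9.7%

Credit score 656 ≥ 627; Total monthly debts = (180 + 805 + 1,390 + 185 + 345) = 2,905. Debt-to-income = 2,905/8,400 = 34.6% — meets 36% limit
LTV = 57,100/82,500 = 69.2% ≤ 80%
Score 656 is in the 627–657 band; LTV 69.2% is in the 68.01–80% band → 9.7%.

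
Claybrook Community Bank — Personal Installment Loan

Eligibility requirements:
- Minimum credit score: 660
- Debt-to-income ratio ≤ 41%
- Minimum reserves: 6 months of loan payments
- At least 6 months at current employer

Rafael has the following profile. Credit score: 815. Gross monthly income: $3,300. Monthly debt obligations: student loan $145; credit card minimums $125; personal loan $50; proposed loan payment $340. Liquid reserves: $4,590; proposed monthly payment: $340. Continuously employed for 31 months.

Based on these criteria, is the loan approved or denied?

Approved

Credit score 815 ≥ 660 (meets)
Total monthly debts = (145 + 125 + 50 + 340) = 660. DTI = 660/3,300 = 20% ≤ 41%
Liquid reserves cover 4,590/340 = 13.5 months — ≥ 6 required
Employment 31 ≥ 6 months
All criteria satisfied.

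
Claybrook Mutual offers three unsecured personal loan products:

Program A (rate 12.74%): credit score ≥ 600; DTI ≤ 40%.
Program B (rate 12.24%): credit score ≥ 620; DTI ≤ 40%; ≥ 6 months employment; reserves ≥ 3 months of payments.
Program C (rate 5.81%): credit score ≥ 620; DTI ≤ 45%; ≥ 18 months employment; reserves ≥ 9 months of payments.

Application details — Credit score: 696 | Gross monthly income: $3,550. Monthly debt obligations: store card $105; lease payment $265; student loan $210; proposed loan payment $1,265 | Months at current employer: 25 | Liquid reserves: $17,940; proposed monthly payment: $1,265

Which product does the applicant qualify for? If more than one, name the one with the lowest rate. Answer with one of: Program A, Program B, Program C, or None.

None

Total debts = (105 + 265 + 210 + 1,265) = 1,845; DTI = 1,845/3,550 = 52%.
Reserves = 17,940/1,265 = 14.2 months.
Program A: score 696 ≥ 600; DTI 52% > 40% → does not qualify.
Program B: score 696 ≥ 620; DTI 52% > 40%; employment 25 ≥ 6 mo; reserves 14.2 ≥ 3 mo → does not qualify.
Program C: score 696 ≥ 620; DTI 52% > 45%; employment 25 ≥ 18 mo; reserves 14.2 ≥ 9 mo → does not qualify.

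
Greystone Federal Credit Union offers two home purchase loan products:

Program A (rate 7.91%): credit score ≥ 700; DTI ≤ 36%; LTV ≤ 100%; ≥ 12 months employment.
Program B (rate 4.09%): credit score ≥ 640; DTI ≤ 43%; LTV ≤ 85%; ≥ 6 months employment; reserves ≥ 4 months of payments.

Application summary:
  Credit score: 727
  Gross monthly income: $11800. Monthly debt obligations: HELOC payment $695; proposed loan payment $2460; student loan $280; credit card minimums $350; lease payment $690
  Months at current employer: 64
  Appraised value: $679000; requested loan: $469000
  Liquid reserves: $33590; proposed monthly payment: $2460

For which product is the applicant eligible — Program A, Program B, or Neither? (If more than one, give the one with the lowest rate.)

Total debts = (695 + 2,460 + 280 + 350 + 690) = 4,475; DTI = 4,475/11,800 = 37.9%.
LTV = 469,000/679,000 = 69.1%.
Reserves = 33,590/2,460 = 13.7 months.
Program A: score 727 ≥ 700; DTI 37.9% > 36%; LTV 69.1% ≤ 100%; employment 64 ≥ 12 mo → does not qualify.
Program B: score 727 ≥ 640; DTI 37.9% ≤ 43%; LTV 69.1% ≤ 85%; employment 64 ≥ 6 mo; reserves 13.7 ≥ 4 mo → qualifies.

Program B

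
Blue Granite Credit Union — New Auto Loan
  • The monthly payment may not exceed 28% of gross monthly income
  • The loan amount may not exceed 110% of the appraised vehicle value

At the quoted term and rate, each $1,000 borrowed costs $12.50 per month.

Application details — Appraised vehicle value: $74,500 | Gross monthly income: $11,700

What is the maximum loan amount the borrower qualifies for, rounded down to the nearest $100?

Payment cap: 28% × $11,700 = $3,276/month.
At $12.50 per $1,000, that supports 3,276/12.50 × 1,000 ≈ $262,080 → $262,000.
LTV cap: 110% × $74,500 = $81,950 → $81,900.
Binding constraint: loan-to-value.

$81,900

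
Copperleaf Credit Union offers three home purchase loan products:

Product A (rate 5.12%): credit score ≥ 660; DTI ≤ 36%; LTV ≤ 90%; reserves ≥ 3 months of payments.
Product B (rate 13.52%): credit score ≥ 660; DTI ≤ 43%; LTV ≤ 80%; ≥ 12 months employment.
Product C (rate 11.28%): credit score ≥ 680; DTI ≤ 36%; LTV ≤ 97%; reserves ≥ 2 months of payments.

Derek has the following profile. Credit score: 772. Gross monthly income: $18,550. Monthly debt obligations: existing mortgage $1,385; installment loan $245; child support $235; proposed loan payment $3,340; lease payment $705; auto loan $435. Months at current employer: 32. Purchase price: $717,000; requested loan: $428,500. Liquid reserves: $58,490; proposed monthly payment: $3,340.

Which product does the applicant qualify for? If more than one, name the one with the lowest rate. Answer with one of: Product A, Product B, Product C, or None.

Total debts = (1,385 + 245 + 235 + 3,340 + 705 + 435) = 6,345; DTI = 6,345/18,550 = 34.2%.
LTV = 428,500/717,000 = 59.8%.
Reserves = 58,490/3,340 = 17.5 months.
Product A: score 772 ≥ 660; DTI 34.2% ≤ 36%; LTV 59.8% ≤ 90%; reserves 17.5 ≥ 3 mo → qualifies.
Product B: score 772 ≥ 660; DTI 34.2% ≤ 43%; LTV 59.8% ≤ 80%; employment 32 ≥ 12 mo → qualifies.
Product C: score 772 ≥ 680; DTI 34.2% ≤ 36%; LTV 59.8% ≤ 97%; reserves 17.5 ≥ 2 mo → qualifies.
Qualifying: Product A, Product B, Product C. Lowest rate is 5.12% → Product A.

Product A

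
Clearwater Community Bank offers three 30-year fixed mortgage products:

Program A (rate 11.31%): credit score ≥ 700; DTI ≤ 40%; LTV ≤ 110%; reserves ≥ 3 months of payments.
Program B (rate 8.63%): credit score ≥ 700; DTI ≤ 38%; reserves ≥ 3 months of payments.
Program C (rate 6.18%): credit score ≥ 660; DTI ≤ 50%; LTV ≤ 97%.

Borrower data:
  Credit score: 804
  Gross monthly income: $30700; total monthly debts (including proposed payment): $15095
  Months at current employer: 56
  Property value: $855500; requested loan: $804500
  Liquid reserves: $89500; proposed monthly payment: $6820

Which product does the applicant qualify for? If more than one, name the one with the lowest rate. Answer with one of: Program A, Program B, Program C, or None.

DTI = 15,095/30,700 = 49.2%.
LTV = 804,500/855,500 = 94%.
Reserves = 89,500/6,820 = 13.1 months.
Program A: score 804 ≥ 700; DTI 49.2% > 40%; LTV 94% ≤ 110%; reserves 13.1 ≥ 3 mo → does not qualify.
Program B: score 804 ≥ 700; DTI 49.2% > 38%; reserves 13.1 ≥ 3 mo → does not qualify.
Program C: score 804 ≥ 660; DTI 49.2% ≤ 50%; LTV 94% ≤ 97% → qualifies.

Program C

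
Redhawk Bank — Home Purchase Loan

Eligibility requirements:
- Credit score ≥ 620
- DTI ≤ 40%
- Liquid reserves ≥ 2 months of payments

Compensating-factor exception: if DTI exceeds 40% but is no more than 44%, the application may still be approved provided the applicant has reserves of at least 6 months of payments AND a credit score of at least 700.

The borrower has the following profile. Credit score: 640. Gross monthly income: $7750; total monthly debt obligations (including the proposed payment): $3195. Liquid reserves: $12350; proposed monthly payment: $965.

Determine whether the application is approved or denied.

Denied

Credit score 640 ≥ 620 (meets base)
DTI = 3,195/7,750 = 41.2% > 40% — standard DTI limit exceeded.
Reserves = 12,350/965 = 12.8 months ≥ 2
41.2% falls in the override range (40%–44%), so the compensating-factor test applies.
Reserves 12.8 ≥ 6 months; credit score 640 < 700.
Compensating-factor requirement not fully met.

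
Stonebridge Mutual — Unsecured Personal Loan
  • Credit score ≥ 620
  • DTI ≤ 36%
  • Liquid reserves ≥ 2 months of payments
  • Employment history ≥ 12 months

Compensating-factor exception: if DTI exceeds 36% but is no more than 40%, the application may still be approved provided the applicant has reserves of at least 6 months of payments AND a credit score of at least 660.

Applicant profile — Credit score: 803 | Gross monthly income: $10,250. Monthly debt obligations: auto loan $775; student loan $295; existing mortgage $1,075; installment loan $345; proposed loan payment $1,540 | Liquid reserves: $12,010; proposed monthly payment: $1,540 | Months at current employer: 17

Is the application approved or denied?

Approved

Credit score 803 ≥ 620 (meets base)
Total debts = (775 + 295 + 1,075 + 345 + 1,540) = 4,030. DTI: 4,030 ÷ 10,250 = 39.3%, over the 36% base limit.
Liquid reserves cover 12,010/1,540 = 7.8 months — ≥ 2 required
Employment 17 ≥ 12 months
DTI 39.3% is within the 36%–40% exception band; checking compensating factors.
Override check — reserves: 7.8 mo (ok); score: 803 (ok).
Both compensating conditions met → exception applies.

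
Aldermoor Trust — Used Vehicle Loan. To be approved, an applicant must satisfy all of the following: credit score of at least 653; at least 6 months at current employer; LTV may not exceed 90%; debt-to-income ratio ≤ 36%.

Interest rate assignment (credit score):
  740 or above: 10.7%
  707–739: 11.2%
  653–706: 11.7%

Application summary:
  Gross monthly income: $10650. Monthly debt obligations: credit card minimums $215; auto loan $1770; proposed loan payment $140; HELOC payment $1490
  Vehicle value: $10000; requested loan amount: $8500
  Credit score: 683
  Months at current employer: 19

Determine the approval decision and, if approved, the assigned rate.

Approved at 11.7%

Credit score 683 ≥ 653 (meets minimum)
Loan-to-value = 8,500/10,000 = 85% — pass (90% max)
Employment 19 ≥ 6 months
Total monthly debts = (215 + 1,770 + 140 + 1,490) = 3,615. Debt-to-income = 3,615/10,650 = 33.9% — meets 36% limit
All requirements met. Score 683 falls in the 653–706 tier → 11.7%.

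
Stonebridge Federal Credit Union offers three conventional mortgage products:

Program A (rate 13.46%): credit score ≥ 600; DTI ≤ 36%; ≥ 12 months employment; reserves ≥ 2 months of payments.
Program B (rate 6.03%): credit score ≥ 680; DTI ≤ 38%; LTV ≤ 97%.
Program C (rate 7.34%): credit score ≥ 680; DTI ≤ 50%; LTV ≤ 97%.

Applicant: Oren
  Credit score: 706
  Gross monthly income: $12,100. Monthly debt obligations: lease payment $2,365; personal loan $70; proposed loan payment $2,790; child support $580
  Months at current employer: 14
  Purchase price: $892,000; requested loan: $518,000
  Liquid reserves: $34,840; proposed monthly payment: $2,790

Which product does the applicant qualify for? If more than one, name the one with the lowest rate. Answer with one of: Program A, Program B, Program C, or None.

Program C

Total debts = (2,365 + 70 + 2,790 + 580) = 5,805; DTI = 5,805/12,100 = 48%.
LTV = 518,000/892,000 = 58.1%.
Reserves = 34,840/2,790 = 12.5 months.
Program A: score 706 ≥ 600; DTI 48% > 36%; employment 14 ≥ 12 mo; reserves 12.5 ≥ 2 mo → does not qualify.
Program B: score 706 ≥ 680; DTI 48% > 38%; LTV 58.1% ≤ 97% → does not qualify.
Program C: score 706 ≥ 680; DTI 48% ≤ 50%; LTV 58.1% ≤ 97% → qualifies.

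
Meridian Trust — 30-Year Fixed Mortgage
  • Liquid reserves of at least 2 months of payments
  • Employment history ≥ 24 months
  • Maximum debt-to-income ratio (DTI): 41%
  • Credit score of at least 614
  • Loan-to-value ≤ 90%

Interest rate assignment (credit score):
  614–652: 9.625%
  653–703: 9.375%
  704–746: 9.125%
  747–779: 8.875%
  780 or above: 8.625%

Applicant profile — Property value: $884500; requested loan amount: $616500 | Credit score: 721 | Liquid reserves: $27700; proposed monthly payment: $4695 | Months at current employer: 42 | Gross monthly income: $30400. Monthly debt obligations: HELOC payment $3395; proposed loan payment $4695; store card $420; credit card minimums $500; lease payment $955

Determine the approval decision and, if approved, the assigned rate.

Approved at 9.125%

Credit score 721 ≥ 614 (meets minimum)
Reserves = 27,700/4,695 = 5.9 months ≥ 2
Total monthly debts = (3,395 + 4,695 + 420 + 500 + 955) = 9,965. DTI = 9,965/30,400 = 32.8% ≤ 41%
Employment 42 ≥ 24 months
LTV = 616,500/884,500 = 69.7% ≤ 90%
All requirements met. Score 721 falls in the 704–746 tier → 9.125%.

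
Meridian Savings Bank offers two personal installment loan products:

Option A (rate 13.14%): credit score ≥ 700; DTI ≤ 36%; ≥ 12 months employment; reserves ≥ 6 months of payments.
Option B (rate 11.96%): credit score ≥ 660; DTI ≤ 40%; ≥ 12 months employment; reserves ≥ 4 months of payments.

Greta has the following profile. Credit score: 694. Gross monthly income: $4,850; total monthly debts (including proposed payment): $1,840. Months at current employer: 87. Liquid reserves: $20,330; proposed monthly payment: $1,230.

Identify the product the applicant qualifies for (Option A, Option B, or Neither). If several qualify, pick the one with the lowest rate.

DTI = 1,840/4,850 = 37.9%.
Reserves = 20,330/1,230 = 16.5 months.
Option A: score 694 < 700; DTI 37.9% > 36%; employment 87 ≥ 12 mo; reserves 16.5 ≥ 6 mo → does not qualify.
Option B: score 694 ≥ 660; DTI 37.9% ≤ 40%; employment 87 ≥ 12 mo; reserves 16.5 ≥ 4 mo → qualifies.

Option B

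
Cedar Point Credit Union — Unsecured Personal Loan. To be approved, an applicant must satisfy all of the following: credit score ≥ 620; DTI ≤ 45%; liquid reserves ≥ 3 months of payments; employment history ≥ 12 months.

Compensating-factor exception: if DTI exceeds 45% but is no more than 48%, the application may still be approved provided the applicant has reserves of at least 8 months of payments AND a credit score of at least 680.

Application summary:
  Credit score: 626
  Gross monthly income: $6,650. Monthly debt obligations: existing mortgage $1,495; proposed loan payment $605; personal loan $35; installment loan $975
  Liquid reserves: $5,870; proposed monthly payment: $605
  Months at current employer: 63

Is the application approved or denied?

Denied

Credit score 626 ≥ 620 (meets base)
Total debts = (1,495 + 605 + 35 + 975) = 3,110. DTI: 3,110 ÷ 6,650 = 46.8%, over the 45% base limit.
Reserves: 5,870 ÷ 605 = 9.7 months (meets 3-month minimum)
Employment 63 ≥ 12 months
DTI 46.8% is within the 45%–48% exception band; checking compensating factors.
Reserves 9.7 ≥ 8 months; credit score 626 < 680.
Compensating-factor requirement not fully met.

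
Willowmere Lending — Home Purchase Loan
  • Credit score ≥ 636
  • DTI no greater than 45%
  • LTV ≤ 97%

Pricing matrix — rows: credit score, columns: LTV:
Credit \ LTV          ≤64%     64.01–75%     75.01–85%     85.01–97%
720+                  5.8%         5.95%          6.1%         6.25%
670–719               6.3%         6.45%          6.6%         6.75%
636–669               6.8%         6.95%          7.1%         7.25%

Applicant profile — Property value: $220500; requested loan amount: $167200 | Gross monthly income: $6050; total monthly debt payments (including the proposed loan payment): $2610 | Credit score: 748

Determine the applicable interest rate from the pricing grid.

Credit score 748 ≥ 636; Debt-to-income = 2,610/6,050 = 43.1% — meets 45% limit
LTV: 167,200 ÷ 220,500 = 75.8%, within 97% cap
Score 748 is in the 720+ band; LTV 75.8% is in the 75.01–85% band → 6.1%.

6.1%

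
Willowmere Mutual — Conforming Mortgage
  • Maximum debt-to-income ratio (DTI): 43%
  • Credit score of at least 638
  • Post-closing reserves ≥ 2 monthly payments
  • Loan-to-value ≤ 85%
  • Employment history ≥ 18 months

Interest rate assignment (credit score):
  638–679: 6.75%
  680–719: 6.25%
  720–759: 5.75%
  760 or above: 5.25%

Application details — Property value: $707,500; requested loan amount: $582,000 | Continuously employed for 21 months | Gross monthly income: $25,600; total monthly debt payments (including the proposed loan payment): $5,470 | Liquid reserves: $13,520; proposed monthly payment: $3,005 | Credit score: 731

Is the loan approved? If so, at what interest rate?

Approved at 5.75%

Credit score 731 ≥ 638 (meets minimum)
Reserves = 13,520/3,005 = 4.5 months ≥ 2
DTI = 5,470/25,600 = 21.4% ≤ 43%
LTV = 582,000/707,500 = 82.3% ≤ 85%
Employment 21 ≥ 18 months
All requirements met. Score 731 falls in the 720–759 tier → 5.75%.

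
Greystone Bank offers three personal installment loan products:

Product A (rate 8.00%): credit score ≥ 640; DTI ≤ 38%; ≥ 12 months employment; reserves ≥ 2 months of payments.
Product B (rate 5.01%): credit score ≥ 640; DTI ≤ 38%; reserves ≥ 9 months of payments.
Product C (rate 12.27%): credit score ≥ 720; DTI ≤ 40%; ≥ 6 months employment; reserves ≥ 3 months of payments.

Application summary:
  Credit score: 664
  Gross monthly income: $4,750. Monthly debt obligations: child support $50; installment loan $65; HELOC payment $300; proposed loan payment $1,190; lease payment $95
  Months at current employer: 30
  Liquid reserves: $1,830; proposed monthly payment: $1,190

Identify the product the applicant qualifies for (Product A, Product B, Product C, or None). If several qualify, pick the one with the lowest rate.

Total debts = (50 + 65 + 300 + 1,190 + 95) = 1,700; DTI = 1,700/4,750 = 35.8%.
Reserves = 1,830/1,190 = 1.5 months.
Product A: score 664 ≥ 640; DTI 35.8% ≤ 38%; employment 30 ≥ 12 mo; reserves 1.5 < 2 mo → does not qualify.
Product B: score 664 ≥ 640; DTI 35.8% ≤ 38%; reserves 1.5 < 9 mo → does not qualify.
Product C: score 664 < 720; DTI 35.8% ≤ 40%; employment 30 ≥ 6 mo; reserves 1.5 < 3 mo → does not qualify.

None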